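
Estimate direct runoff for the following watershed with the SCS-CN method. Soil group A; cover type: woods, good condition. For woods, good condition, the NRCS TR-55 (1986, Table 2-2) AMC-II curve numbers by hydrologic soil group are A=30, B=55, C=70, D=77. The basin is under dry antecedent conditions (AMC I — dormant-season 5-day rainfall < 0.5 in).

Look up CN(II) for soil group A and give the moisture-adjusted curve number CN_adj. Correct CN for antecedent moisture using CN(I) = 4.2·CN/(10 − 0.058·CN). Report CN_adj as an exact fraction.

NRCS table: woods, good condition, soil group A → CN(II) = 30
Dry (AMC I): CN(I) = 4.2·30/(10 − 0.058·30) = 126/(413/50) = 900/59 ≈ 15.254

CN_adj = 900/59 ≈ 15.254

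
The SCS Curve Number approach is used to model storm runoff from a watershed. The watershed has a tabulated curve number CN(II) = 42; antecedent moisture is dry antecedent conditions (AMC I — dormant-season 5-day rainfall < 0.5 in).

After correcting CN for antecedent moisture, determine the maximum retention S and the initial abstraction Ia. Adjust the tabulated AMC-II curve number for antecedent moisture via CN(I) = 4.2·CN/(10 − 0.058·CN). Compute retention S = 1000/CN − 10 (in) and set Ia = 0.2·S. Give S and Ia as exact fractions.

Adjust CN=42 to AMC I: 4.2·42/(10 − 0.058·42) → (882/5) ÷ (1891/250) = 44100/1891 ≈ 23.321
Retention S: 1000/CN − 10 with CN=23.321 → S = 14500/441 ≈ 32.880 in
Ia = 0.2S: 0.2·32.880 = 6.576 in (exactly 2900/441)

S = 14500/441 in ≈ 32.880 in; Ia = 2900/441 in ≈ 6.576 in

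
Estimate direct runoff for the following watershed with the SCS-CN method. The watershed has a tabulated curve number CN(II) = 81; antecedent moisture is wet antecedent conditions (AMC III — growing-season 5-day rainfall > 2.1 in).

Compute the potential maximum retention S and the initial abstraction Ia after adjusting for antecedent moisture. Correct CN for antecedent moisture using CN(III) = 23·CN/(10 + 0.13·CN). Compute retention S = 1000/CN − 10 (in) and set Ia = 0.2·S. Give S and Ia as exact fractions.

CN(III) from CN(II)=81: (23·81)/(10 + 0.13·81) = 186300/2053 ≈ 90.745
Retention S: 1000/CN − 10 with CN=90.745 → S = 1900/1863 ≈ 1.020 in
Initial abstraction Ia = S/5 = (1900/1863)/5 = 380/1863 ≈ 0.204 in

S = 1900/1863 in ≈ 1.020 in; Ia = 380/1863 in ≈ 0.204 in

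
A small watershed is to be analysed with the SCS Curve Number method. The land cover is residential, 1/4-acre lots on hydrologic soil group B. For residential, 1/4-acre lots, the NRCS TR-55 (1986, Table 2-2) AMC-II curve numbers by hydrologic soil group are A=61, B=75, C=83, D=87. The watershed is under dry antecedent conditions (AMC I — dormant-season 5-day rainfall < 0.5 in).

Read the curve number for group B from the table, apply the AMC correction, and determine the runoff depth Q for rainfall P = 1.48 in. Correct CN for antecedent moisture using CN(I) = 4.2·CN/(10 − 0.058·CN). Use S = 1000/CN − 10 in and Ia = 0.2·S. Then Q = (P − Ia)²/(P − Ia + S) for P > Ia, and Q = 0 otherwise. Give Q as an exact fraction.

Q = 0 in ≈ 0.000 in

NRCS table: residential, 1/4-acre lots, soil group B → CN(II) = 75
CN(I) from CN(II)=75: (4.2·75)/(10 − 0.058·75) = 6300/113 ≈ 55.752
Retention S: 1000/CN − 10 with CN=55.752 → S = 500/63 ≈ 7.937 in
Ia = 0.2·(500/63) = 100/63 in ≈ 1.587 in
P = 1.480 ≤ Ia = 1.587 in: entire storm abstracted, Q = 0.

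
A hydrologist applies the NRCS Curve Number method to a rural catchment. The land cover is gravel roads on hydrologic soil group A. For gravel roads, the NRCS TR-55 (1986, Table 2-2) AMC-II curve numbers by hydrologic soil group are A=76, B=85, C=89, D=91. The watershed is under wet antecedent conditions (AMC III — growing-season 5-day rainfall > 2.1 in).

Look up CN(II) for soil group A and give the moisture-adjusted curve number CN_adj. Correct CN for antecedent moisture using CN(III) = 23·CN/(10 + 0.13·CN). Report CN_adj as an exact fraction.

CN_adj = 43700/497 ≈ 87.928

NRCS table: gravel roads, soil group A → CN(II) = 76
CN(III) from CN(II)=76: (23·76)/(10 + 0.13·76) = 43700/497 ≈ 87.928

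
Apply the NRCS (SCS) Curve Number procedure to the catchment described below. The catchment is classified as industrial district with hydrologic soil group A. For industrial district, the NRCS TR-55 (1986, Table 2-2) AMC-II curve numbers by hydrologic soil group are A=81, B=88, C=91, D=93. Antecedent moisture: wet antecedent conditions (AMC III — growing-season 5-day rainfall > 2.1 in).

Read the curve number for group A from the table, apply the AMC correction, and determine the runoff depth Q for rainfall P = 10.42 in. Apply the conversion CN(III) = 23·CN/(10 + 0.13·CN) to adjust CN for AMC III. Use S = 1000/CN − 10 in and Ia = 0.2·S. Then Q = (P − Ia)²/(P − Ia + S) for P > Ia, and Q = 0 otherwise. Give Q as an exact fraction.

NRCS table: industrial district, soil group A → CN(II) = 81
CN(III) from CN(II)=81: (23·81)/(10 + 0.13·81) = 186300/2053 ≈ 90.745
Max retention: S = 1000/(186300/2053) − 10 = 1900/1863 in (≈ 1.020 in)
Ia = 0.2S: 0.2·1.020 = 0.204 in (exactly 380/1863)
Since P=10.420 > Ia=0.204: effective rainfall P−Ia = 951623/93150 in
Runoff Q = (P−Ia)²/(P−Ia+S) = (10.216)²/(10.216+1.020) = 905586334129/97492932450 ≈ 9.289 in

Q = 905586334129/97492932450 in ≈ 9.289 in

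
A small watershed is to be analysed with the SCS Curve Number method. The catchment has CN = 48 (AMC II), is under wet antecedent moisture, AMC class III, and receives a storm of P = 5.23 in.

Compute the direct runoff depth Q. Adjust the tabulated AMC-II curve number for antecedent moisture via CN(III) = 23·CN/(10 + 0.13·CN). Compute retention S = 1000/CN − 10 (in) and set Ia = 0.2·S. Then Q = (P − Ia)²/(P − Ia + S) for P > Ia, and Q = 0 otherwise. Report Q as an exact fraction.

CN(III) from CN(II)=48: (23·48)/(10 + 0.13·48) = 13800/203 ≈ 67.980
Max retention: S = 1000/(13800/203) − 10 = 325/69 in (≈ 4.710 in)
Ia = 0.2·(325/69) = 65/69 in ≈ 0.942 in
P − Ia = 5.230 − 0.942 = 29587/6900 ≈ 4.288 in (> 0, runoff occurs)
Q: (29587/6900)² ÷ (62087/6900) = 875390569/428400300 in (≈ 2.043 in)

Q = 875390569/428400300 in ≈ 2.043 in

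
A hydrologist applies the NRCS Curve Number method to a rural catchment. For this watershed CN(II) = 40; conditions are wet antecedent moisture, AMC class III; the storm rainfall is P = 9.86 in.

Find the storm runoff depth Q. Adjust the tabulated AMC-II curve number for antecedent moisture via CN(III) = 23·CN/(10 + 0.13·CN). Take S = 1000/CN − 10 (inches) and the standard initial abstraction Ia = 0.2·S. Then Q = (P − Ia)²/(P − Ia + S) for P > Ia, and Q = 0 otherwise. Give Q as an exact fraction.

Q = 96805921/19939850 in ≈ 4.855 in

CN(III) from CN(II)=40: (23·40)/(10 + 0.13·40) = 1150/19 ≈ 60.526
S = 1000/(1150/19) − 10 = 150/23 in ≈ 6.522 in
Ia = 0.2S: 0.2·6.522 = 1.304 in (exactly 30/23)
P − Ia = 9.860 − 1.304 = 9839/1150 ≈ 8.556 in (> 0, runoff occurs)
Q: (9839/1150)² ÷ (17339/1150) = 96805921/19939850 in (≈ 4.855 in)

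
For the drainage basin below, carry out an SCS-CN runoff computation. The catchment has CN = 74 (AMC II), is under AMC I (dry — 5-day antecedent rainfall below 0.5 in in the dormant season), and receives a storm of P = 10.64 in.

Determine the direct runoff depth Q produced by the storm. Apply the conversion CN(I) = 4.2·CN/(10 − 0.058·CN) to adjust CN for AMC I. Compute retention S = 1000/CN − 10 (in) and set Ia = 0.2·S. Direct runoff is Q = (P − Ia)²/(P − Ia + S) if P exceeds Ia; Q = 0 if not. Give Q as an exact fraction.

Q = 15169684562/3270023925 in ≈ 4.639 in

Dry (AMC I): CN(I) = 4.2·74/(10 − 0.058·74) = (1554/5)/(1427/250) = 77700/1427 ≈ 54.450
Max retention: S = 1000/(77700/1427) − 10 = 6500/777 in (≈ 8.366 in)
Ia = 0.2S: 0.2·8.366 = 1.673 in (exactly 1300/777)
Excess rainfall: 10.640 − 1.673 = 8.967 in; P > Ia so Q > 0
Q = (174182/19425)²/((174182/19425) + 6500/777) = (30339369124/377330625)/(336682/19425) = 15169684562/3270023925 in ≈ 4.639 in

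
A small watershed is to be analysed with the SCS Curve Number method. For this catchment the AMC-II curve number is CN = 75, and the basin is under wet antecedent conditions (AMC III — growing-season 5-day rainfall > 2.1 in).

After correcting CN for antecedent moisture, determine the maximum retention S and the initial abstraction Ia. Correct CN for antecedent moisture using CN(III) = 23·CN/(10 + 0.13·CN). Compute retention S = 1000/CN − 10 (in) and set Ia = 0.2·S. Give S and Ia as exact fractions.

S = 100/69 in ≈ 1.449 in; Ia = 20/69 in ≈ 0.290 in

CN(III) from CN(II)=75: (23·75)/(10 + 0.13·75) = 6900/79 ≈ 87.342
Retention S: 1000/CN − 10 with CN=87.342 → S = 100/69 ≈ 1.449 in
Initial abstraction Ia = S/5 = (100/69)/5 = 20/69 ≈ 0.290 in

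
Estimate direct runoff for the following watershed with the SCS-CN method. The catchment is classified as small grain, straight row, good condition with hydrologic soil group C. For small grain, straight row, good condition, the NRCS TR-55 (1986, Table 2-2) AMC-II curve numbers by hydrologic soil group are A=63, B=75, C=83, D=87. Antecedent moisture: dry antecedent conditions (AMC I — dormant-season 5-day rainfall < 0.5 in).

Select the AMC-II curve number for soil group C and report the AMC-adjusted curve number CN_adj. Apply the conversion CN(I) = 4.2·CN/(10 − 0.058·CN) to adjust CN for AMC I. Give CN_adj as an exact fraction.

CN_adj = 174300/2593 ≈ 67.219

NRCS table: small grain, straight row, good condition, soil group C → CN(II) = 83
Dry (AMC I): CN(I) = 4.2·83/(10 − 0.058·83) = (1743/5)/(2593/500) = 174300/2593 ≈ 67.219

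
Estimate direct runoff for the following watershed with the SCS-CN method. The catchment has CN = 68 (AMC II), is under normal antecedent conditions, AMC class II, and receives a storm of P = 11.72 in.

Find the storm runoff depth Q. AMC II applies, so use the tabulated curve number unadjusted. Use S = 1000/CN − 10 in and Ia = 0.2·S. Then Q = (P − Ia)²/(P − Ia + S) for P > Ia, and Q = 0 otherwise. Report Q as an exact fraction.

Q = 20985561/2796925 in ≈ 7.503 in

AMC II — tabulated CN = 68 applies directly.
Retention S: 1000/CN − 10 with CN=68.000 → S = 80/17 ≈ 4.706 in
Ia = 0.2·(80/17) = 16/17 in ≈ 0.941 in
Since P=11.720 > Ia=0.941: effective rainfall P−Ia = 4581/425 in
Runoff Q = (P−Ia)²/(P−Ia+S) = (10.779)²/(10.779+4.706) = 20985561/2796925 ≈ 7.503 in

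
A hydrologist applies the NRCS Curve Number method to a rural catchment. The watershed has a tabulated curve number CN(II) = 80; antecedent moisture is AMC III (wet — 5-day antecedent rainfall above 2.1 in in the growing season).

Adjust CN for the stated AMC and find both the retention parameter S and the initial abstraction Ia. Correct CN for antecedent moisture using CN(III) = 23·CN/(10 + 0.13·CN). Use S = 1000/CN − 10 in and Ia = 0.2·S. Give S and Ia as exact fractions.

Adjust CN=80 to AMC III: 23·80/(10 + 0.13·80) → 1840 ÷ (102/5) = 4600/51 ≈ 90.196
Retention S: 1000/CN − 10 with CN=90.196 → S = 25/23 ≈ 1.087 in
Ia = 0.2·(25/23) = 5/23 in ≈ 0.217 in

S = 25/23 in ≈ 1.087 in; Ia = 5/23 in ≈ 0.217 in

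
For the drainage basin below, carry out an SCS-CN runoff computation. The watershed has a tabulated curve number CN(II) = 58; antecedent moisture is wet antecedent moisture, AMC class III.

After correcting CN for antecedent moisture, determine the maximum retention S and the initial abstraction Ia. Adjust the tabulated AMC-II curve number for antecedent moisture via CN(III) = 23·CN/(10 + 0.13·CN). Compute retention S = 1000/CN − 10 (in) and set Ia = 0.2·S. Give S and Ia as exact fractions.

Adjust CN=58 to AMC III: 23·58/(10 + 0.13·58) → 1334 ÷ (877/50) = 66700/877 ≈ 76.055
S = 1000/(66700/877) − 10 = 2100/667 in ≈ 3.148 in
Ia = 0.2S: 0.2·3.148 = 0.630 in (exactly 420/667)

S = 2100/667 in ≈ 3.148 in; Ia = 420/667 in ≈ 0.630 in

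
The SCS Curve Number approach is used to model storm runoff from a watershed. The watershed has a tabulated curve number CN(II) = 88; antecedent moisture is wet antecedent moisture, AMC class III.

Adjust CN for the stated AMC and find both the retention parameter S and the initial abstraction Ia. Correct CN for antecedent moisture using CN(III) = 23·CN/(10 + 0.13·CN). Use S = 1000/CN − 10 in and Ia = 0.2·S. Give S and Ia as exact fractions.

CN(III) from CN(II)=88: (23·88)/(10 + 0.13·88) = 6325/67 ≈ 94.403
S = 1000/(6325/67) − 10 = 150/253 in ≈ 0.593 in
Ia = 0.2·(150/253) = 30/253 in ≈ 0.119 in

S = 150/253 in ≈ 0.593 in; Ia = 30/253 in ≈ 0.119 in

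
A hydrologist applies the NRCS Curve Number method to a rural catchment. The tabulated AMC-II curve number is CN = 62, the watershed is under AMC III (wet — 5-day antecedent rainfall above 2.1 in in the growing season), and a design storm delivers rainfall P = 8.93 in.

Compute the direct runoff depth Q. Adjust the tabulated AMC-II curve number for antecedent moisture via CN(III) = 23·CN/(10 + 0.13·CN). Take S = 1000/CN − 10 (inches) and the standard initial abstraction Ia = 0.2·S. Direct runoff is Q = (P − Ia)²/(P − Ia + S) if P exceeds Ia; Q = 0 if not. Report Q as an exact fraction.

Wet (AMC III): CN(III) = 23·62/(10 + 0.13·62) = 1426/(903/50) = 71300/903 ≈ 78.959
Retention S: 1000/CN − 10 with CN=78.959 → S = 1900/713 ≈ 2.665 in
Ia = 0.2S: 0.2·2.665 = 0.533 in (exactly 380/713)
P − Ia = 8.930 − 0.533 = 598709/71300 ≈ 8.397 in (> 0, runoff occurs)
Q: (598709/71300)² ÷ (788709/71300) = 18865919299/2959734300 in (≈ 6.374 in)

Q = 18865919299/2959734300 in ≈ 6.374 in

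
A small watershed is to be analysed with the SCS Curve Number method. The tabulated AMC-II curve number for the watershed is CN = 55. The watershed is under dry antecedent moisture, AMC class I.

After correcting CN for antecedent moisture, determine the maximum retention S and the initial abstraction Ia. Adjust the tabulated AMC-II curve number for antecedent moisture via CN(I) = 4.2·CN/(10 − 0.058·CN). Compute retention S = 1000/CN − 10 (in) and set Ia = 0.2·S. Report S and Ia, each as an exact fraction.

CN(I) from CN(II)=55: (4.2·55)/(10 − 0.058·55) = 7700/227 ≈ 33.921
Retention S: 1000/CN − 10 with CN=33.921 → S = 1500/77 ≈ 19.481 in
Initial abstraction Ia = S/5 = (1500/77)/5 = 300/77 ≈ 3.896 in

S = 1500/77 in ≈ 19.481 in; Ia = 300/77 in ≈ 3.896 in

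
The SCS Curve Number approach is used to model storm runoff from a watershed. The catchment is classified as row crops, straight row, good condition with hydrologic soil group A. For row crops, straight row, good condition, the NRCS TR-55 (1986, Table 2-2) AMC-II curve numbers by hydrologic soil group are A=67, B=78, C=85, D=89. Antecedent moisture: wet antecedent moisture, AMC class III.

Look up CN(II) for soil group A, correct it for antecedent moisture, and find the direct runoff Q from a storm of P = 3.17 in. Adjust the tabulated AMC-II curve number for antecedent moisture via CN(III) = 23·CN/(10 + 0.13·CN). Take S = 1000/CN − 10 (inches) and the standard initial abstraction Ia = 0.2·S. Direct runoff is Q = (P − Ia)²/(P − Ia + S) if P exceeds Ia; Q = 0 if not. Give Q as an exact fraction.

Q = 178503715009/115959787700 in ≈ 1.539 in

NRCS table: row crops, straight row, good condition, soil group A → CN(II) = 67
Wet (AMC III): CN(III) = 23·67/(10 + 0.13·67) = 1541/(1871/100) = 154100/1871 ≈ 82.362
Max retention: S = 1000/(154100/1871) − 10 = 3300/1541 in (≈ 2.141 in)
Ia = 0.2S: 0.2·2.141 = 0.428 in (exactly 660/1541)
P − Ia = 3.170 − 0.428 = 422497/154100 ≈ 2.742 in (> 0, runoff occurs)
Q = (422497/154100)²/((422497/154100) + 3300/1541) = (178503715009/23746810000)/(752497/154100) = 178503715009/115959787700 in ≈ 1.539 in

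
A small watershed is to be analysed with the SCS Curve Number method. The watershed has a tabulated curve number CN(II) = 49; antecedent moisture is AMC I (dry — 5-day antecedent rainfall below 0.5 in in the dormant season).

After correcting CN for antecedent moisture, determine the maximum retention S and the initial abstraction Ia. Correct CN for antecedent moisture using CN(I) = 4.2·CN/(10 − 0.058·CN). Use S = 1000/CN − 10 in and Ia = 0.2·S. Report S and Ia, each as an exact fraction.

Adjust CN=49 to AMC I: 4.2·49/(10 − 0.058·49) → (1029/5) ÷ (3579/500) = 34300/1193 ≈ 28.751
Retention S: 1000/CN − 10 with CN=28.751 → S = 8500/343 ≈ 24.781 in
Initial abstraction Ia = S/5 = (8500/343)/5 = 1700/343 ≈ 4.956 in

S = 8500/343 in ≈ 24.781 in; Ia = 1700/343 in ≈ 4.956 in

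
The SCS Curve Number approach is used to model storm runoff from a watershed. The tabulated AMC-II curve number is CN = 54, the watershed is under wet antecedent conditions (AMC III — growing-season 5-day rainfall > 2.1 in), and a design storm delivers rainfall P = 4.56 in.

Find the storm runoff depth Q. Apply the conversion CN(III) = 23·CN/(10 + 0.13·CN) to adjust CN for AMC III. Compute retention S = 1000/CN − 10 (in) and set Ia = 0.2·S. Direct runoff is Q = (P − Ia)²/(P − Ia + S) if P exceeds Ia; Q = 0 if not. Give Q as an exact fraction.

Q = 3323042/1713825 in ≈ 1.939 in

Adjust CN=54 to AMC III: 23·54/(10 + 0.13·54) → 1242 ÷ (851/50) = 2700/37 ≈ 72.973
Max retention: S = 1000/(2700/37) − 10 = 100/27 in (≈ 3.704 in)
Ia = 0.2S: 0.2·3.704 = 0.741 in (exactly 20/27)
Excess rainfall: 4.560 − 0.741 = 3.819 in; P > Ia so Q > 0
Q = (2578/675)²/((2578/675) + 100/27) = (6646084/455625)/(5078/675) = 3323042/1713825 in ≈ 1.939 in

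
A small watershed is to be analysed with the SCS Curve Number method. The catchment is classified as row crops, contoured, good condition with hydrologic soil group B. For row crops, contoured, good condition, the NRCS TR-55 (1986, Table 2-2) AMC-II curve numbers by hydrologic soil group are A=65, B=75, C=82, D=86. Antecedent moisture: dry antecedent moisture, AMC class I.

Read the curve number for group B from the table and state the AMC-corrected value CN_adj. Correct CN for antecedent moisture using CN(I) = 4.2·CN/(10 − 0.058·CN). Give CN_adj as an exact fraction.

NRCS table: row crops, contoured, good condition, soil group B → CN(II) = 75
Dry (AMC I): CN(I) = 4.2·75/(10 − 0.058·75) = 315/(113/20) = 6300/113 ≈ 55.752

CN_adj = 6300/113 ≈ 55.752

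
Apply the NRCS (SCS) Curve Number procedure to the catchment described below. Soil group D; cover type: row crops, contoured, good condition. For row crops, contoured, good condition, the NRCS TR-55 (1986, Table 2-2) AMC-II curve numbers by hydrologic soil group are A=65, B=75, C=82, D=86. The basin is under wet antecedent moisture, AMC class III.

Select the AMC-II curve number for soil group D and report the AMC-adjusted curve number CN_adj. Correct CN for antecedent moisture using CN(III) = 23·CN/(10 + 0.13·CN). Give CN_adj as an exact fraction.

CN_adj = 98900/1059 ≈ 93.390

NRCS table: row crops, contoured, good condition, soil group D → CN(II) = 86
CN(III) from CN(II)=86: (23·86)/(10 + 0.13·86) = 98900/1059 ≈ 93.390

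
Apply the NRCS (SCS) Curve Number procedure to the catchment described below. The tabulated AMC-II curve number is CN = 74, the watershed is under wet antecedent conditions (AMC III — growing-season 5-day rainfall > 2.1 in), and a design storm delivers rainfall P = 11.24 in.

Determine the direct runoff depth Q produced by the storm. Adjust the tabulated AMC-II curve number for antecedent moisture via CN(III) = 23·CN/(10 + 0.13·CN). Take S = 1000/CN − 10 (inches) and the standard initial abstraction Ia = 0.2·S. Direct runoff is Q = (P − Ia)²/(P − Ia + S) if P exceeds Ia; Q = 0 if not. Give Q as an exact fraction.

Q = 54117182161/5640662025 in ≈ 9.594 in

Adjust CN=74 to AMC III: 23·74/(10 + 0.13·74) → 1702 ÷ (981/50) = 85100/981 ≈ 86.748
Retention S: 1000/CN − 10 with CN=86.748 → S = 1300/851 ≈ 1.528 in
Initial abstraction Ia = S/5 = (1300/851)/5 = 260/851 ≈ 0.306 in
Excess rainfall: 11.240 − 0.306 = 10.934 in; P > Ia so Q > 0
Q: (232631/21275)² ÷ (265131/21275) = 54117182161/5640662025 in (≈ 9.594 in)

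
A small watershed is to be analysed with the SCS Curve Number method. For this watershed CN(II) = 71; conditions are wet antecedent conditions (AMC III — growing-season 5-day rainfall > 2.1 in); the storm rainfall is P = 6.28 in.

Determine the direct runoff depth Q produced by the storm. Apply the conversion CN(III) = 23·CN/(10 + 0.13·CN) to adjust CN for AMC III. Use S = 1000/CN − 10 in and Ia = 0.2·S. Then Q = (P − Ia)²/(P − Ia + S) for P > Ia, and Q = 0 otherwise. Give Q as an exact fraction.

Q = 58506418161/12834604325 in ≈ 4.558 in

Adjust CN=71 to AMC III: 23·71/(10 + 0.13·71) → 1633 ÷ (1923/100) = 163300/1923 ≈ 84.919
Max retention: S = 1000/(163300/1923) − 10 = 2900/1633 in (≈ 1.776 in)
Initial abstraction Ia = S/5 = (2900/1633)/5 = 580/1633 ≈ 0.355 in
Excess rainfall: 6.280 − 0.355 = 5.925 in; P > Ia so Q > 0
Runoff Q = (P−Ia)²/(P−Ia+S) = (5.925)²/(5.925+1.776) = 58506418161/12834604325 ≈ 4.558 in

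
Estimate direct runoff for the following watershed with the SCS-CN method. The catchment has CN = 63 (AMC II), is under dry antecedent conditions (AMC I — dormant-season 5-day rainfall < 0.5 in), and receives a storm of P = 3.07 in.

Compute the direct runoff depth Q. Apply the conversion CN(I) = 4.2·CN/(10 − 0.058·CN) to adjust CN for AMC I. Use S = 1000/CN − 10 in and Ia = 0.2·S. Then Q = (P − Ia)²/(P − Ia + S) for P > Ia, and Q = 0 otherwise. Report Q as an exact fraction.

Adjust CN=63 to AMC I: 4.2·63/(10 − 0.058·63) → (1323/5) ÷ (3173/500) = 132300/3173 ≈ 41.696
Retention S: 1000/CN − 10 with CN=41.696 → S = 18500/1323 ≈ 13.983 in
Initial abstraction Ia = S/5 = (18500/1323)/5 = 3700/1323 ≈ 2.797 in
Excess rainfall: 3.070 − 2.797 = 0.273 in; P > Ia so Q > 0
Q = (36161/132300)²/((36161/132300) + 18500/1323) = (1307617921/17503290000)/(1886161/132300) = 1307617921/249539100300 in ≈ 0.005 in

Q = 1307617921/249539100300 in ≈ 0.005 in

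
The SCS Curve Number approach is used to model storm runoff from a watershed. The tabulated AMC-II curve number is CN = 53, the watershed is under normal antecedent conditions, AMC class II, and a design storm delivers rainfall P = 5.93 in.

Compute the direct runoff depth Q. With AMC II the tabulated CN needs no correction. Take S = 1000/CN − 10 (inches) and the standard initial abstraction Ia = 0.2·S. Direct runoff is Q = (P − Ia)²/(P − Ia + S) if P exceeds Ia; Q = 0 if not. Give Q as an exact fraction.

AMC II — tabulated CN = 53 applies directly.
Retention S: 1000/CN − 10 with CN=53.000 → S = 470/53 ≈ 8.868 in
Initial abstraction Ia = S/5 = (470/53)/5 = 94/53 ≈ 1.774 in
Since P=5.930 > Ia=1.774: effective rainfall P−Ia = 22029/5300 in
Runoff Q = (P−Ia)²/(P−Ia+S) = (4.156)²/(4.156+8.868) = 485276841/365853700 ≈ 1.326 in

Q = 485276841/365853700 in ≈ 1.326 in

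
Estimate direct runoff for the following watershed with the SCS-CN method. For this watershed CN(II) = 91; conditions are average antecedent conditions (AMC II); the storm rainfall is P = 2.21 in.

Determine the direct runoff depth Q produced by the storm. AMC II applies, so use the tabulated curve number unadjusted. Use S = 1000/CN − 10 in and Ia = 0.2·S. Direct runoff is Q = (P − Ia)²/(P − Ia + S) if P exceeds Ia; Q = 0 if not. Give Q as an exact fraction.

Q = 335292721/248530100 in ≈ 1.349 in

AMC II — tabulated CN = 91 applies directly.
Retention S: 1000/CN − 10 with CN=91.000 → S = 90/91 ≈ 0.989 in
Ia = 0.2S: 0.2·0.989 = 0.198 in (exactly 18/91)
Excess rainfall: 2.210 − 0.198 = 2.012 in; P > Ia so Q > 0
Q = (18311/9100)²/((18311/9100) + 90/91) = (335292721/82810000)/(27311/9100) = 335292721/248530100 in ≈ 1.349 in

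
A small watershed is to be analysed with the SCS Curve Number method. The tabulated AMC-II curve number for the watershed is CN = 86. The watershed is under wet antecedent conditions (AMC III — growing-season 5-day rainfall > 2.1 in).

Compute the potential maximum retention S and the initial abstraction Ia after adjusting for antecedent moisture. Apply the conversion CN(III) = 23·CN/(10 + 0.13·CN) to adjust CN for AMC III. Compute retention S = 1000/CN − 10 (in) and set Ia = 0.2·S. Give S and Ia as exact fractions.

CN(III) from CN(II)=86: (23·86)/(10 + 0.13·86) = 98900/1059 ≈ 93.390
Retention S: 1000/CN − 10 with CN=93.390 → S = 700/989 ≈ 0.708 in
Ia = 0.2S: 0.2·0.708 = 0.142 in (exactly 140/989)

S = 700/989 in ≈ 0.708 in; Ia = 140/989 in ≈ 0.142 in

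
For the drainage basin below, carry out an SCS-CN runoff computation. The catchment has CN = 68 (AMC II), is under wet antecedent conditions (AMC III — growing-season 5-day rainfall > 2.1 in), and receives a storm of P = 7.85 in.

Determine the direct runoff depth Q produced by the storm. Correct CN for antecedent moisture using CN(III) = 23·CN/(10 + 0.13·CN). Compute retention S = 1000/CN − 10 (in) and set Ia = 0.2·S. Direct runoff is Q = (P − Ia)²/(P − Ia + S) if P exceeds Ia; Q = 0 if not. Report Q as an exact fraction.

Q = 3385726969/580142340 in ≈ 5.836 in

Wet (AMC III): CN(III) = 23·68/(10 + 0.13·68) = 1564/(471/25) = 39100/471 ≈ 83.015
S = 1000/(39100/471) − 10 = 800/391 in ≈ 2.046 in
Ia = 0.2S: 0.2·2.046 = 0.409 in (exactly 160/391)
Excess rainfall: 7.850 − 0.409 = 7.441 in; P > Ia so Q > 0
Q: (58187/7820)² ÷ (74187/7820) = 3385726969/580142340 in (≈ 5.836 in)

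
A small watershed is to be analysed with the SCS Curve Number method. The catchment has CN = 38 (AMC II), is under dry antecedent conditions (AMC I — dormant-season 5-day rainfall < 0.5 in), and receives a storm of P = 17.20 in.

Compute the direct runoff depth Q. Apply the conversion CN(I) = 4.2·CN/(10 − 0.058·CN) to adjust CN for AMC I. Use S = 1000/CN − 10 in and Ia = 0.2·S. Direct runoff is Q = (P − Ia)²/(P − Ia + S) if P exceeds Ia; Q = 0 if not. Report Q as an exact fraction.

Q = 176983298/96073215 in ≈ 1.842 in

Dry (AMC I): CN(I) = 4.2·38/(10 − 0.058·38) = (798/5)/(1949/250) = 39900/1949 ≈ 20.472
S = 1000/(39900/1949) − 10 = 15500/399 in ≈ 38.847 in
Ia = 0.2S: 0.2·38.847 = 7.769 in (exactly 3100/399)
P − Ia = 17.200 − 7.769 = 18814/1995 ≈ 9.431 in (> 0, runoff occurs)
Runoff Q = (P−Ia)²/(P−Ia+S) = (9.431)²/(9.431+38.847) = 176983298/96073215 ≈ 1.842 in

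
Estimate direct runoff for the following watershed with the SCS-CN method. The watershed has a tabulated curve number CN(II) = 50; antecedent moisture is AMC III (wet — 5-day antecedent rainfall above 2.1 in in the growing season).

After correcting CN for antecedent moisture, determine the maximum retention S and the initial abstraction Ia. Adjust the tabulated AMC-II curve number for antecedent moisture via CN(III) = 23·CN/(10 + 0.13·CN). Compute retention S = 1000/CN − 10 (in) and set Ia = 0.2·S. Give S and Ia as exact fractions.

CN(III) from CN(II)=50: (23·50)/(10 + 0.13·50) = 2300/33 ≈ 69.697
S = 1000/(2300/33) − 10 = 100/23 in ≈ 4.348 in
Ia = 0.2S: 0.2·4.348 = 0.870 in (exactly 20/23)

S = 100/23 in ≈ 4.348 in; Ia = 20/23 in ≈ 0.870 in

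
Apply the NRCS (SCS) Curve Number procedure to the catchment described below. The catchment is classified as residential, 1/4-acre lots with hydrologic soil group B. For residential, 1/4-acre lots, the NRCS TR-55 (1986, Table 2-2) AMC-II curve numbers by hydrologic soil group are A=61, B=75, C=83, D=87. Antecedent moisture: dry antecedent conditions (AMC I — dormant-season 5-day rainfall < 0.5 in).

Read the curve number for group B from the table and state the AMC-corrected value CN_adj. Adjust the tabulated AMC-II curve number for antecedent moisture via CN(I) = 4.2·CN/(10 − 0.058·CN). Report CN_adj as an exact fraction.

NRCS table: residential, 1/4-acre lots, soil group B → CN(II) = 75
Adjust CN=75 to AMC I: 4.2·75/(10 − 0.058·75) → 315 ÷ (113/20) = 6300/113 ≈ 55.752

CN_adj = 6300/113 ≈ 55.752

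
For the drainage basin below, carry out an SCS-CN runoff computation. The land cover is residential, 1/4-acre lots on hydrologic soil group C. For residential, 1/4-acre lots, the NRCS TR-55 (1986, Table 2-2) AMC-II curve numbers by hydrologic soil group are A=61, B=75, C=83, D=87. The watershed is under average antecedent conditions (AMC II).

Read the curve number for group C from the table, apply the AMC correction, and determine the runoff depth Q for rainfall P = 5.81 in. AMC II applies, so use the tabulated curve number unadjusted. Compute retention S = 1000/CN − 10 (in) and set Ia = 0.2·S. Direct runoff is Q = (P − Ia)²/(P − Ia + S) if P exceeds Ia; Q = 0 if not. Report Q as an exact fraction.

Q = 2009101329/513130900 in ≈ 3.915 in

NRCS table: residential, 1/4-acre lots, soil group C → CN(II) = 83
AMC II — tabulated CN = 83 applies directly.
Max retention: S = 1000/83 − 10 = 170/83 in (≈ 2.048 in)
Ia = 0.2S: 0.2·2.048 = 0.410 in (exactly 34/83)
P − Ia = 5.810 − 0.410 = 44823/8300 ≈ 5.400 in (> 0, runoff occurs)
Runoff Q = (P−Ia)²/(P−Ia+S) = (5.400)²/(5.400+2.048) = 2009101329/513130900 ≈ 3.915 in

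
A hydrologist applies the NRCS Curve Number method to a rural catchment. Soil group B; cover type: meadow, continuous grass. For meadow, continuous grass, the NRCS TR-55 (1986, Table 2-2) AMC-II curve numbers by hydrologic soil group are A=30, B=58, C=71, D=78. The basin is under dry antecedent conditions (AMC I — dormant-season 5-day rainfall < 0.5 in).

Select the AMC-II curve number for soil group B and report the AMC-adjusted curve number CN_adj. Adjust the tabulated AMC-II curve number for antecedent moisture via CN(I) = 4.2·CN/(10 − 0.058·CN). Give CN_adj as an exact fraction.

NRCS table: meadow, continuous grass, soil group B → CN(II) = 58
Adjust CN=58 to AMC I: 4.2·58/(10 − 0.058·58) → (1218/5) ÷ (1659/250) = 2900/79 ≈ 36.709

CN_adj = 2900/79 ≈ 36.709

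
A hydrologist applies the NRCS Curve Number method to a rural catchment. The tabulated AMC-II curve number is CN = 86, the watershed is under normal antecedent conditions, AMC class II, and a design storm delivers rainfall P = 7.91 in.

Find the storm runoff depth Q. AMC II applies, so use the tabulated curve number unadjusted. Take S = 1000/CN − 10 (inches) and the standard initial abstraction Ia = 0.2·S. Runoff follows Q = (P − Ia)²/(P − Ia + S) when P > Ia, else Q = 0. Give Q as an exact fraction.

Average conditions: CN = 86 (no AMC adjustment).
Max retention: S = 1000/86 − 10 = 70/43 in (≈ 1.628 in)
Ia = 0.2·(70/43) = 14/43 in ≈ 0.326 in
Excess rainfall: 7.910 − 0.326 = 7.584 in; P > Ia so Q > 0
Runoff Q = (P−Ia)²/(P−Ia+S) = (7.584)²/(7.584+1.628) = 151943967/24333700 ≈ 6.244 in

Q = 151943967/24333700 in ≈ 6.244 in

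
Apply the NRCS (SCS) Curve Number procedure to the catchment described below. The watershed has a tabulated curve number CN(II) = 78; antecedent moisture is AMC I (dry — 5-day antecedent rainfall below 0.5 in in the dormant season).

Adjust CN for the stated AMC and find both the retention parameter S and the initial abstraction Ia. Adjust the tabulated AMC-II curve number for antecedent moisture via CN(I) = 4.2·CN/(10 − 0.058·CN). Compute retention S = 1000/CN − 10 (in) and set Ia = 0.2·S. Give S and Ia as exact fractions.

Dry (AMC I): CN(I) = 4.2·78/(10 − 0.058·78) = (1638/5)/(1369/250) = 81900/1369 ≈ 59.825
Max retention: S = 1000/(81900/1369) − 10 = 5500/819 in (≈ 6.716 in)
Initial abstraction Ia = S/5 = (5500/819)/5 = 1100/819 ≈ 1.343 in

S = 5500/819 in ≈ 6.716 in; Ia = 1100/819 in ≈ 1.343 in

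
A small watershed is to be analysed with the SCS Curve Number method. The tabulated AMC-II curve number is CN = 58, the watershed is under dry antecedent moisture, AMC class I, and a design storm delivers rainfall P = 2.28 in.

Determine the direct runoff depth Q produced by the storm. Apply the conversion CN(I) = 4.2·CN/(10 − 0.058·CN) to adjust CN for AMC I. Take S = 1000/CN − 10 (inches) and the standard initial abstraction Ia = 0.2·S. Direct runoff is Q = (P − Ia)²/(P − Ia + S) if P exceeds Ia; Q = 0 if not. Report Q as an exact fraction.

Q = 0 in ≈ 0.000 in

Dry (AMC I): CN(I) = 4.2·58/(10 − 0.058·58) = (1218/5)/(1659/250) = 2900/79 ≈ 36.709
Max retention: S = 1000/(2900/79) − 10 = 500/29 in (≈ 17.241 in)
Ia = 0.2S: 0.2·17.241 = 3.448 in (exactly 100/29)
P = 2.280 ≤ Ia = 3.448 in: entire storm abstracted, Q = 0.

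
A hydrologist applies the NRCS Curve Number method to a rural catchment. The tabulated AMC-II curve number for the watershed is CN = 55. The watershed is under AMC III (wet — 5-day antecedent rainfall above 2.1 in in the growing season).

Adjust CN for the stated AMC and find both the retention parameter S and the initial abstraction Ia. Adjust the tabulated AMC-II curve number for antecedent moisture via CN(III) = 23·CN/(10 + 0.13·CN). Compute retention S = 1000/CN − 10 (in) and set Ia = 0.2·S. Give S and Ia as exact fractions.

S = 900/253 in ≈ 3.557 in; Ia = 180/253 in ≈ 0.711 in

CN(III) from CN(II)=55: (23·55)/(10 + 0.13·55) = 25300/343 ≈ 73.761
Max retention: S = 1000/(25300/343) − 10 = 900/253 in (≈ 3.557 in)
Ia = 0.2·(900/253) = 180/253 in ≈ 0.711 in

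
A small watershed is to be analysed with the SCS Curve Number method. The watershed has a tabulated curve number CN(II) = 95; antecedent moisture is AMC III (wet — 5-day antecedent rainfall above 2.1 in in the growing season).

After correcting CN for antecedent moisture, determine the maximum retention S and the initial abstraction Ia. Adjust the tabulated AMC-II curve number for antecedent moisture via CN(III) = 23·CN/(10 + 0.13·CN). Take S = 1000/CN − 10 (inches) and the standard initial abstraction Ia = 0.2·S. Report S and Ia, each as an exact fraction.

Adjust CN=95 to AMC III: 23·95/(10 + 0.13·95) → 2185 ÷ (447/20) = 43700/447 ≈ 97.763
Max retention: S = 1000/(43700/447) − 10 = 100/437 in (≈ 0.229 in)
Ia = 0.2·(100/437) = 20/437 in ≈ 0.046 in

S = 100/437 in ≈ 0.229 in; Ia = 20/437 in ≈ 0.046 in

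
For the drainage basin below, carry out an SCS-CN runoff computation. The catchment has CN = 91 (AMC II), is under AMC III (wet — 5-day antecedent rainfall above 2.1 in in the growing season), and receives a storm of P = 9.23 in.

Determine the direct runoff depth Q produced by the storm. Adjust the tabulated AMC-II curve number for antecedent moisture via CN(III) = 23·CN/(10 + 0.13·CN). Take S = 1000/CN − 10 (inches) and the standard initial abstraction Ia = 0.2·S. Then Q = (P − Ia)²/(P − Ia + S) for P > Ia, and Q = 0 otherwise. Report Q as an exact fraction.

CN(III) from CN(II)=91: (23·91)/(10 + 0.13·91) = 209300/2183 ≈ 95.877
S = 1000/(209300/2183) − 10 = 900/2093 in ≈ 0.430 in
Ia = 0.2S: 0.2·0.430 = 0.086 in (exactly 180/2093)
Since P=9.230 > Ia=0.086: effective rainfall P−Ia = 1913839/209300 in
Q: (1913839/209300)² ÷ (2003839/209300) = 3662779717921/419403502700 in (≈ 8.733 in)

Q = 3662779717921/419403502700 in ≈ 8.733 in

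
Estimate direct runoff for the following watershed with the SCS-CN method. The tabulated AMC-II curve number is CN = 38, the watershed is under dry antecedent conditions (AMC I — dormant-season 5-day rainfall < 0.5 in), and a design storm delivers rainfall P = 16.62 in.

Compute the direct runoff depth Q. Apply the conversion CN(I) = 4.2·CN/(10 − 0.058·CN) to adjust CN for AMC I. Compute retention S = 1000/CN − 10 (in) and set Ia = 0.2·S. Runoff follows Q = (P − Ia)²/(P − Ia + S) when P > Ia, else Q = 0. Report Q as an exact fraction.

Adjust CN=38 to AMC I: 4.2·38/(10 − 0.058·38) → (798/5) ÷ (1949/250) = 39900/1949 ≈ 20.472
Retention S: 1000/CN − 10 with CN=20.472 → S = 15500/399 ≈ 38.847 in
Initial abstraction Ia = S/5 = (15500/399)/5 = 3100/399 ≈ 7.769 in
Excess rainfall: 16.620 − 7.769 = 8.851 in; P > Ia so Q > 0
Q: (176569/19950)² ÷ (951569/19950) = 31176611761/18983801550 in (≈ 1.642 in)

Q = 31176611761/18983801550 in ≈ 1.642 in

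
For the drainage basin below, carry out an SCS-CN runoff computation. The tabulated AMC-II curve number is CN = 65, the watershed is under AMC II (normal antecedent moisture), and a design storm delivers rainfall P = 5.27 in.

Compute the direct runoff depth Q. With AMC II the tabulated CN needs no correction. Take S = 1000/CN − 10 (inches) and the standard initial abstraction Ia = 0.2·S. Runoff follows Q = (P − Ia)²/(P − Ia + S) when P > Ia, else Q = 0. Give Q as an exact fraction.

Average conditions: CN = 65 (no AMC adjustment).
Retention S: 1000/CN − 10 with CN=65.000 → S = 70/13 ≈ 5.385 in
Ia = 0.2·(70/13) = 14/13 in ≈ 1.077 in
Since P=5.270 > Ia=1.077: effective rainfall P−Ia = 5451/1300 in
Q = (5451/1300)²/((5451/1300) + 70/13) = (29713401/1690000)/(12451/1300) = 29713401/16186300 in ≈ 1.836 in

Q = 29713401/16186300 in ≈ 1.836 in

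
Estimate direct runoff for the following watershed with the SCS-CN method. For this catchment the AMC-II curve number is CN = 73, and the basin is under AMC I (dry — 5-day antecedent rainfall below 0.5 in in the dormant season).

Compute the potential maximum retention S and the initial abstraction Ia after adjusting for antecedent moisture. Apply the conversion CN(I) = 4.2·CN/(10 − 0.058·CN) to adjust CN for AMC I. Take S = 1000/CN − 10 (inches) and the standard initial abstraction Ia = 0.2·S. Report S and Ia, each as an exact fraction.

S = 4500/511 in ≈ 8.806 in; Ia = 900/511 in ≈ 1.761 in

CN(I) from CN(II)=73: (4.2·73)/(10 − 0.058·73) = 51100/961 ≈ 53.174
S = 1000/(51100/961) − 10 = 4500/511 in ≈ 8.806 in
Initial abstraction Ia = S/5 = (4500/511)/5 = 900/511 ≈ 1.761 in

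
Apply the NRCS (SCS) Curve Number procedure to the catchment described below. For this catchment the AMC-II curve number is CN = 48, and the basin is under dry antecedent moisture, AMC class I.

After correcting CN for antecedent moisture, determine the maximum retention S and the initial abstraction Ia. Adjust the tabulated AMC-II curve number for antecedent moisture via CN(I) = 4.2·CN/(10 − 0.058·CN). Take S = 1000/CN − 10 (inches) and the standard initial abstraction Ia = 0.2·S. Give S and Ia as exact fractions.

Dry (AMC I): CN(I) = 4.2·48/(10 − 0.058·48) = (1008/5)/(902/125) = 12600/451 ≈ 27.938
S = 1000/(12600/451) − 10 = 1625/63 in ≈ 25.794 in
Ia = 0.2S: 0.2·25.794 = 5.159 in (exactly 325/63)

S = 1625/63 in ≈ 25.794 in; Ia = 325/63 in ≈ 5.159 in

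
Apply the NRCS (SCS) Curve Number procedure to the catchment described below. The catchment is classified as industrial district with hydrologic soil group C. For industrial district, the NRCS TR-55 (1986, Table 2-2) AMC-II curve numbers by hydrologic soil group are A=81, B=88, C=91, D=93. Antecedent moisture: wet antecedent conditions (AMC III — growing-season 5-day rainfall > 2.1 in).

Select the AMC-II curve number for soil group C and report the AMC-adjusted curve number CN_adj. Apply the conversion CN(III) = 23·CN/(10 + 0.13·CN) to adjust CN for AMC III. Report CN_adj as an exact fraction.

CN_adj = 209300/2183 ≈ 95.877

NRCS table: industrial district, soil group C → CN(II) = 91
CN(III) from CN(II)=91: (23·91)/(10 + 0.13·91) = 209300/2183 ≈ 95.877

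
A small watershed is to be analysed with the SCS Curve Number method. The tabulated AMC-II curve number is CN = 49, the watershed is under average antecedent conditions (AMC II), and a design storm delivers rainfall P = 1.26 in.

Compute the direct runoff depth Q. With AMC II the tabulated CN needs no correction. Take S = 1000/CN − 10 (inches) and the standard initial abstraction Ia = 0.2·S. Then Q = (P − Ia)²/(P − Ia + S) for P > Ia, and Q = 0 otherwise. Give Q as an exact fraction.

Q = 0 in ≈ 0.000 in

CN(II) = 49; AMC II needs no correction.
S = 1000/49 − 10 = 510/49 in ≈ 10.408 in
Initial abstraction Ia = S/5 = (510/49)/5 = 102/49 ≈ 2.082 in
P = 1.260 ≤ Ia = 2.082 in: entire storm abstracted, Q = 0.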